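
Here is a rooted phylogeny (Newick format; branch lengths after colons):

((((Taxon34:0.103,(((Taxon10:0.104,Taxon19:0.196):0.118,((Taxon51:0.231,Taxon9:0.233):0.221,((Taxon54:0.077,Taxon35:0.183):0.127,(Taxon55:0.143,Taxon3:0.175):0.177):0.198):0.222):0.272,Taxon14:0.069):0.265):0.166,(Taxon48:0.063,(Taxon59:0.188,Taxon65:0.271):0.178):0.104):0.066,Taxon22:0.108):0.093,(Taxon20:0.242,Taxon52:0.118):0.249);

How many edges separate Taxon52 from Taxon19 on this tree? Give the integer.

9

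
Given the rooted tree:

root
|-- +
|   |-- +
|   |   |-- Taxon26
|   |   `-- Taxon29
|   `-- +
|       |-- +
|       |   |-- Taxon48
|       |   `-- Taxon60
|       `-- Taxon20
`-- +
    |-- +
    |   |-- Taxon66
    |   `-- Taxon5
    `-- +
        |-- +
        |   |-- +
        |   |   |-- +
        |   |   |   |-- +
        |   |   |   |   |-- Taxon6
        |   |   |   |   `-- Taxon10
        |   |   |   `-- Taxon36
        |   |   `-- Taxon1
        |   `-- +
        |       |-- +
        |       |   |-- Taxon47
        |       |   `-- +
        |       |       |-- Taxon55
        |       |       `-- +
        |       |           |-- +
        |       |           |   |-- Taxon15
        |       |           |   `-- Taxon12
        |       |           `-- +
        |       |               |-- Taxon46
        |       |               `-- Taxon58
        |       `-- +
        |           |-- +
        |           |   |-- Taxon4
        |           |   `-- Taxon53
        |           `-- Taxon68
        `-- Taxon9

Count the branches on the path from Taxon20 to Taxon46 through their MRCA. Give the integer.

12

The MRCA of Taxon20 and Taxon46 is the root of the tree.
From Taxon20 up to that node: 3 branches. From Taxon46 up to the same node: 9 branches. Total: 3 + 9 = 12.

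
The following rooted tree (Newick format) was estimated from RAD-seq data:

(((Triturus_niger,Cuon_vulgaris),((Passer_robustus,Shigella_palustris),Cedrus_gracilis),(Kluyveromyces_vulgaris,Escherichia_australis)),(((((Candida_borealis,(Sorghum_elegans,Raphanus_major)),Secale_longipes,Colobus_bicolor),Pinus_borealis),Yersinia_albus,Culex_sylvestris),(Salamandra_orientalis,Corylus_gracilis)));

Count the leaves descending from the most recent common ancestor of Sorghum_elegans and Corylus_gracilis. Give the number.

The MRCA of Sorghum_elegans and Corylus_gracilis is the node subtending (((((Candida_borealis,(Sorghum_elegans,Raphanus_major)),Secale_longipes,Colobus_bicolor),Pinus_borealis),Yersinia_albus,Culex_sylvestris),(Salamandra_orientalis,Corylus_gracilis)).
That clade contains 10 terminal taxa: Candida_borealis, Colobus_bicolor, Corylus_gracilis, Culex_sylvestris, Pinus_borealis, Raphanus_major, Salamandra_orientalis, Secale_longipes, Sorghum_elegans, Yersinia_albus.

10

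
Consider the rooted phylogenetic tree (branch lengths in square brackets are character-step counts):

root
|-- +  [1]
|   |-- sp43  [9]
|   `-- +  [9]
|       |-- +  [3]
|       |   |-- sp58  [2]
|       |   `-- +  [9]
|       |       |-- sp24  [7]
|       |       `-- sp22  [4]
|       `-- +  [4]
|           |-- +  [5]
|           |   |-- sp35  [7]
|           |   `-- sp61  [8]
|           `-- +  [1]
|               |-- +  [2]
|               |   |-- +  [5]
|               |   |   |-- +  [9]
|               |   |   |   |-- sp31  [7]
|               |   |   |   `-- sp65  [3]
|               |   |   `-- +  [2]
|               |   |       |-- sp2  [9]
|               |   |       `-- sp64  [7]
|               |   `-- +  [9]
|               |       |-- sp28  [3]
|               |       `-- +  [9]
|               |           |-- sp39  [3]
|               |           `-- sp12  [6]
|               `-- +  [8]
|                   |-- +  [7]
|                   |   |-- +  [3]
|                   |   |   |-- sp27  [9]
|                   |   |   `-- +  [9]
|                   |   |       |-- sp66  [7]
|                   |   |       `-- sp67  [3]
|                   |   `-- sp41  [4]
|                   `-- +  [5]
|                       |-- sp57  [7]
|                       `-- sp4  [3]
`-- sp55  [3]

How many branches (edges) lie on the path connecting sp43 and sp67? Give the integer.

9

The MRCA of sp43 and sp67 is the node subtending (sp43,((sp58,(sp24,sp22)),((sp35,sp61),((((sp31,sp65),(sp2,sp64)),(sp28,(sp39,sp12))),(((sp27,(sp66,sp67)),sp41),(sp57,sp4)))))).
From sp43 up to that node: 1 branch. From sp67 up to the same node: 8 branches. Total: 1 + 8 = 9.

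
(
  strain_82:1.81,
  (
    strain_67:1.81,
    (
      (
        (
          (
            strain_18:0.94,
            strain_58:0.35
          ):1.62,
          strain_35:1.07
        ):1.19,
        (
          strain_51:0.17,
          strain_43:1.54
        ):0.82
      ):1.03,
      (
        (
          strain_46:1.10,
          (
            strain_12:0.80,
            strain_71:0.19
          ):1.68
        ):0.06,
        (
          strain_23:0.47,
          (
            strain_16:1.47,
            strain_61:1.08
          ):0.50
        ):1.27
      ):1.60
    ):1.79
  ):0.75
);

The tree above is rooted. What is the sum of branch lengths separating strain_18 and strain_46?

7.54

The path runs strain_18 → … → MRCA → … → strain_46; the MRCA is the node subtending ((((strain_18,strain_58),strain_35),(strain_51,strain_43)),((strain_46,(strain_12,strain_71)),(strain_23,(strain_16,strain_61)))).
Branch lengths along that path: 0.94 + 1.62 + 1.19 + 1.03 + 1.60 + 0.06 + 1.10 = 7.54.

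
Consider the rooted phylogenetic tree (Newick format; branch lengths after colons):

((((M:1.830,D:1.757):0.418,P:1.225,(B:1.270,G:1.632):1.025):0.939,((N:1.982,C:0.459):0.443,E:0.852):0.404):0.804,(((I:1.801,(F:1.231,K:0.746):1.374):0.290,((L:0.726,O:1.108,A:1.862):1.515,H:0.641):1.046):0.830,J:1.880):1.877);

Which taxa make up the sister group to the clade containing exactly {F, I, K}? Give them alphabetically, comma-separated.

A, H, L, O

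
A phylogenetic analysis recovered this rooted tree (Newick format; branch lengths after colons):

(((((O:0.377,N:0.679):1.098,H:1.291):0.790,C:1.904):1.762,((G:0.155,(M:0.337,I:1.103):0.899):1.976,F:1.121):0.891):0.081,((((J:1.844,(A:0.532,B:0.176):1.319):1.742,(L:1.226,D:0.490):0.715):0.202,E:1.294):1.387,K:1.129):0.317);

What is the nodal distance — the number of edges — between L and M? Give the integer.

10

The MRCA of L and M is the root of the tree.
From L up to that node: 5 branches. From M up to the same node: 5 branches. Total: 5 + 5 = 10.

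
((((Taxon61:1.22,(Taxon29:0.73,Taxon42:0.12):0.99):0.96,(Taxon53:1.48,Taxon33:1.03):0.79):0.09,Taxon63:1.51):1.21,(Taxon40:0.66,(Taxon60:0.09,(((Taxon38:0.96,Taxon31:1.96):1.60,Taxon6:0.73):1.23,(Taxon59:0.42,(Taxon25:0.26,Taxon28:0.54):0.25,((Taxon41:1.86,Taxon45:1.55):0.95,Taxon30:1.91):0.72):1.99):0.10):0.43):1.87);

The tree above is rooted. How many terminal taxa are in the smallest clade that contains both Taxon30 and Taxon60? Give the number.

10

The MRCA of Taxon30 and Taxon60 is the node subtending (Taxon60,(((Taxon38,Taxon31),Taxon6),(Taxon59,(Taxon25,Taxon28),((Taxon41,Taxon45),Taxon30)))).
That clade contains 10 terminal taxa: Taxon25, Taxon28, Taxon30, Taxon31, Taxon38, Taxon41, Taxon45, Taxon59, Taxon6, Taxon60.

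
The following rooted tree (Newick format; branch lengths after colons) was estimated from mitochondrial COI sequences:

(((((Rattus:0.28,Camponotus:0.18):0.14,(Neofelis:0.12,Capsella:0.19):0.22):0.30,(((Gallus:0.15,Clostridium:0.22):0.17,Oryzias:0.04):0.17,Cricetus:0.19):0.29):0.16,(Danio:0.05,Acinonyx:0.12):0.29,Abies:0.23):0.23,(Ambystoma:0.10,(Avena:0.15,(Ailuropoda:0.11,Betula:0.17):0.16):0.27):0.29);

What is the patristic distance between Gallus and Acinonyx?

1.35

The path runs Gallus → … → MRCA → … → Acinonyx; the MRCA is the node subtending ((((Rattus,Camponotus),(Neofelis,Capsella)),(((Gallus,Clostridium),Oryzias),Cricetus)),(Danio,Acinonyx),Abies).
Branch lengths along that path: 0.15 + 0.17 + 0.17 + 0.29 + 0.16 + 0.29 + 0.12 = 1.35.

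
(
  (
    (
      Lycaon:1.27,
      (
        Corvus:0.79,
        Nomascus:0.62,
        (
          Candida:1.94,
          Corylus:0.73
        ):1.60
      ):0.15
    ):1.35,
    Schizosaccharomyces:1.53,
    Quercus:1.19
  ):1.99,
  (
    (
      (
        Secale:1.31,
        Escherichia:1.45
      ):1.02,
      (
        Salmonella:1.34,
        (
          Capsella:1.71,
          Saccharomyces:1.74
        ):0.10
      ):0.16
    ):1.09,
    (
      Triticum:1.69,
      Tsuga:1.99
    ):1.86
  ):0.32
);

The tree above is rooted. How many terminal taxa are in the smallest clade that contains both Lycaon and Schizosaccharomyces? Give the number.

7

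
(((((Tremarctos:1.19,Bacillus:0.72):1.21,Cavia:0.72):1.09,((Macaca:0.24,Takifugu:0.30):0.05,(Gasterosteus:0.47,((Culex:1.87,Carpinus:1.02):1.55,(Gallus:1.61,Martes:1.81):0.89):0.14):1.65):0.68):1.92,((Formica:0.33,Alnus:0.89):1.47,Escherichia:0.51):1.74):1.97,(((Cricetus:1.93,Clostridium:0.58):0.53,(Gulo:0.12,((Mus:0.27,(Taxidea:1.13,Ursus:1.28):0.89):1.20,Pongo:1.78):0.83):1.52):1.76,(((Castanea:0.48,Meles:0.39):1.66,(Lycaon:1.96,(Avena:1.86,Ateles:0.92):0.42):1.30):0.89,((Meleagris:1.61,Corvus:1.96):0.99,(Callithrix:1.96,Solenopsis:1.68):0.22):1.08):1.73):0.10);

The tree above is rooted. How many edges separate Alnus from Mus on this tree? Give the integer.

10

The MRCA of Alnus and Mus is the root of the tree.
From Alnus up to that node: 4 branches. From Mus up to the same node: 6 branches. Total: 4 + 6 = 10.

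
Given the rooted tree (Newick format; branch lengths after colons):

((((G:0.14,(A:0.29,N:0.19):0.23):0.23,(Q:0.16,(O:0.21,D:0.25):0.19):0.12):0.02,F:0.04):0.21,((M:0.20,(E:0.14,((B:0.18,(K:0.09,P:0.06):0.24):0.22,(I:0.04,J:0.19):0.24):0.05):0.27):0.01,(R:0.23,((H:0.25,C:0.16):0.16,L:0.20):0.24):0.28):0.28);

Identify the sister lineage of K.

K attaches to the tree at the node subtending (K,P).
The other lineage descending from that same node — the sister group — is the single tip P.

P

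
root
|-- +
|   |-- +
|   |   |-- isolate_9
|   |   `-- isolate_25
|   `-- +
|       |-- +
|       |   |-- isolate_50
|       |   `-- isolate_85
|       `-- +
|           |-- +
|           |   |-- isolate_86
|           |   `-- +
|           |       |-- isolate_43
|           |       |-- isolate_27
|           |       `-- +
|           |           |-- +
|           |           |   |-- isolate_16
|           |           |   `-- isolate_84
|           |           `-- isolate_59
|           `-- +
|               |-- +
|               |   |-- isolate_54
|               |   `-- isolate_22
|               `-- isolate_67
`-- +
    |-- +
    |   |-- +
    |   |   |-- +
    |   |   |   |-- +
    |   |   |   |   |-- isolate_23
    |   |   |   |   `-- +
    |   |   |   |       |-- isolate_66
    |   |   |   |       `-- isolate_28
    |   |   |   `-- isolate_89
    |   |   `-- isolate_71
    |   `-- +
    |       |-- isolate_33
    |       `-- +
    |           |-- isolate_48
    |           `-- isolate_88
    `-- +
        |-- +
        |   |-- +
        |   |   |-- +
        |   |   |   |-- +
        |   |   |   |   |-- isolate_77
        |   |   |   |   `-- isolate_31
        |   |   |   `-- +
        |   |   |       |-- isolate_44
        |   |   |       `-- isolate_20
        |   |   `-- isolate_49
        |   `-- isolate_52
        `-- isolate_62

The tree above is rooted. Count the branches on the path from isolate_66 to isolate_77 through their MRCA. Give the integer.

The MRCA of isolate_66 and isolate_77 is the node subtending (((((isolate_23,(isolate_66,isolate_28)),isolate_89),isolate_71),(isolate_33,(isolate_48,isolate_88))),(((((isolate_77,isolate_31),(isolate_44,isolate_20)),isolate_49),isolate_52),isolate_62)).
From isolate_66 up to that node: 6 branches. From isolate_77 up to the same node: 6 branches. Total: 6 + 6 = 12.

12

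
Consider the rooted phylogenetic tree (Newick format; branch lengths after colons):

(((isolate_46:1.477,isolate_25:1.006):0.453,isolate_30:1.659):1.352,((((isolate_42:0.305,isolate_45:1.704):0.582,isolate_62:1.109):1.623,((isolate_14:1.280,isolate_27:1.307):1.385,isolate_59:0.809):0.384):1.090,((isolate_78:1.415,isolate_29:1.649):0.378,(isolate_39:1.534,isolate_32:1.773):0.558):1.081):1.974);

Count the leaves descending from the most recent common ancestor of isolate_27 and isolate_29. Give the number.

10

The MRCA of isolate_27 and isolate_29 is the node subtending ((((isolate_42,isolate_45),isolate_62),((isolate_14,isolate_27),isolate_59)),((isolate_78,isolate_29),(isolate_39,isolate_32))).
That clade contains 10 terminal taxa: isolate_14, isolate_27, isolate_29, isolate_32, isolate_39, isolate_42, isolate_45, isolate_59, isolate_62, isolate_78.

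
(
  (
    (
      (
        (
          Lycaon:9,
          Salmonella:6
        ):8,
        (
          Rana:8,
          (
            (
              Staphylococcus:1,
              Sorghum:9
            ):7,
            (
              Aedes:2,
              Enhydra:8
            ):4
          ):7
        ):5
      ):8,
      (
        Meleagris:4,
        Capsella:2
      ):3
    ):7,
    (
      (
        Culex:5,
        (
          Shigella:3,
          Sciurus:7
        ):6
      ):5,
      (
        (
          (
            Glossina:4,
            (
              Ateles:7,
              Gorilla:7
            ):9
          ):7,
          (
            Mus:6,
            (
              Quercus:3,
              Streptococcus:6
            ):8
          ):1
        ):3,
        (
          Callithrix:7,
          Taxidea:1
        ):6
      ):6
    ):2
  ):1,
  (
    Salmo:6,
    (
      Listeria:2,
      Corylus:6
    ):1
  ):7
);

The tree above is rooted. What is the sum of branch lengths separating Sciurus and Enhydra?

59

The path runs Sciurus → … → MRCA → … → Enhydra; the MRCA is the node subtending ((((Lycaon,Salmonella),(Rana,((Staphylococcus,Sorghum),(Aedes,Enhydra)))),(Meleagris,Capsella)),((Culex,(Shigella,Sciurus)),(((Glossina,(Ateles,Gorilla)),(Mus,(Quercus,Streptococcus))),(Callithrix,Taxidea)))).
Branch lengths along that path: 7 + 6 + 5 + 2 + 7 + 8 + 5 + 7 + 4 + 8 = 59.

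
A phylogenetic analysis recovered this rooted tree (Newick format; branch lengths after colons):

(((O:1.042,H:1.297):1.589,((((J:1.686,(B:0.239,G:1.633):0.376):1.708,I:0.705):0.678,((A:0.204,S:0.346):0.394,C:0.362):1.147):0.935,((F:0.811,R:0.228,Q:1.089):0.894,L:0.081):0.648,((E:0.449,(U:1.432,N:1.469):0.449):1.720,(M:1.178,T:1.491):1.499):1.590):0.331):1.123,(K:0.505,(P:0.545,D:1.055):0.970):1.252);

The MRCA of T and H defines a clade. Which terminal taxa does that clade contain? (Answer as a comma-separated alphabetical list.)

A, B, C, E, F, G, H, I, J, L, M, N, O, Q, R, S, T, U

Tracing T: it sits inside (M,T).
Tracing H: it sits inside (O,H).
The smallest clade enclosing both is ((O,H),((((J,(B,G)),I),((A,S),C)),((F,R,Q),L),((E,(U,N)),(M,T)))); the answer is its 18 terminal taxa in alphabetical order.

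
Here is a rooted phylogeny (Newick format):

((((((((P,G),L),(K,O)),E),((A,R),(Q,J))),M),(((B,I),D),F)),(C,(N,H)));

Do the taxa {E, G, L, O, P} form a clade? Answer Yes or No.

The MRCA of the listed taxa subtends ((((P,G),L),(K,O)),E).
That clade also contains K, which is not in the proposed group, so the group is not monophyletic.

No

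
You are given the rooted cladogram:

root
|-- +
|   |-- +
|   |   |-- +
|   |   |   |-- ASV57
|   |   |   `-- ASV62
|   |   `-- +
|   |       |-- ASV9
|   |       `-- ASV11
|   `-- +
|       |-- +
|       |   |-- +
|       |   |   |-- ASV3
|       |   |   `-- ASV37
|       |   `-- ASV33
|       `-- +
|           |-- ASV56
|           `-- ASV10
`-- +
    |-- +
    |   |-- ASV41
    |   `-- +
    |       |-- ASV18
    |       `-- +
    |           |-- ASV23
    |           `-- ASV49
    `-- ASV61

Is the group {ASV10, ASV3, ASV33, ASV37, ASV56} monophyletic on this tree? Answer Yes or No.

Yes

The most recent common ancestor of these taxa subtends (((ASV3,ASV37),ASV33),(ASV56,ASV10)).
That clade has exactly 5 tips — every listed taxon and nothing else — so the group is monophyletic.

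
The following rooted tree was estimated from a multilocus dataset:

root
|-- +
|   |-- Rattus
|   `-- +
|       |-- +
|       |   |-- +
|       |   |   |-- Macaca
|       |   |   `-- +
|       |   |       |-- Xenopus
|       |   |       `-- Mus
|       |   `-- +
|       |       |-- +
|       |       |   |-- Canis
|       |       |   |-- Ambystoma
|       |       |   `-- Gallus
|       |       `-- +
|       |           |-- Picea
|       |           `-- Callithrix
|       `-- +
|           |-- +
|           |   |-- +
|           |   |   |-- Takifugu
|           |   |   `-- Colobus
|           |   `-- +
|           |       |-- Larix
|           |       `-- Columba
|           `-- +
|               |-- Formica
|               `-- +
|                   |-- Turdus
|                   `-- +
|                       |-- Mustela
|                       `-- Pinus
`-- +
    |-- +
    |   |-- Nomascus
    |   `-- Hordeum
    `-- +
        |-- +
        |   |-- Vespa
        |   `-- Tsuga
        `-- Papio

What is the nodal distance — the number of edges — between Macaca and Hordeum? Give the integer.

8

The MRCA of Macaca and Hordeum is the root of the tree.
From Macaca up to that node: 5 branches. From Hordeum up to the same node: 3 branches. Total: 5 + 3 = 8.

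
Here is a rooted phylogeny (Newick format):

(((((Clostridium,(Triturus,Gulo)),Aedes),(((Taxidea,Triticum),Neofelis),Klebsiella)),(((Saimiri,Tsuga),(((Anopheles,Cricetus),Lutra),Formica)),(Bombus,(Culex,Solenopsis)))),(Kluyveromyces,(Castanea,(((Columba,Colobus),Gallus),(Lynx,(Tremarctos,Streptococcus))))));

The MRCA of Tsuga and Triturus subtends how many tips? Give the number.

17

The MRCA of Tsuga and Triturus is the node subtending ((((Clostridium,(Triturus,Gulo)),Aedes),(((Taxidea,Triticum),Neofelis),Klebsiella)),(((Saimiri,Tsuga),(((Anopheles,Cricetus),Lutra),Formica)),(Bombus,(Culex,Solenopsis)))).
That clade contains 17 terminal taxa: Aedes, Anopheles, Bombus, Clostridium, Cricetus, Culex, Formica, Gulo, Klebsiella, Lutra, Neofelis, Saimiri, Solenopsis, Taxidea, Triticum, Triturus, Tsuga.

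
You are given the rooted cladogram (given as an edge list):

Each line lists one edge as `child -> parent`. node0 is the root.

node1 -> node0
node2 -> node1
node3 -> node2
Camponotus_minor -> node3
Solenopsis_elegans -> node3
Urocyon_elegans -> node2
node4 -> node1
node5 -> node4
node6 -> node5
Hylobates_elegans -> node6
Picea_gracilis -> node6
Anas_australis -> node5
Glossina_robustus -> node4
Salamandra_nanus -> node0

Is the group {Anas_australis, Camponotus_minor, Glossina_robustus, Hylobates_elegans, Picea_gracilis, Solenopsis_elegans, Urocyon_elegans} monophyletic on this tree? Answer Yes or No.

The most recent common ancestor of these taxa subtends (((Camponotus_minor,Solenopsis_elegans),Urocyon_elegans),(((Hylobates_elegans,Picea_gracilis),Anas_australis),Glossina_robustus)).
That clade has exactly 7 tips — every listed taxon and nothing else — so the group is monophyletic.

Yes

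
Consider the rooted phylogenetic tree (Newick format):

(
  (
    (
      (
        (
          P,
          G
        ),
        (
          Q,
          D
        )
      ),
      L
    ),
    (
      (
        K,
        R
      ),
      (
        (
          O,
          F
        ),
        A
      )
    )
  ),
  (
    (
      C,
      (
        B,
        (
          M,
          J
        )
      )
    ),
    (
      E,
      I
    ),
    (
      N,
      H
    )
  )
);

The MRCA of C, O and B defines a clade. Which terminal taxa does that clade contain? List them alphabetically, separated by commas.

A, B, C, D, E, F, G, H, I, J, K, L, M, N, O, P, Q, R

Tracing C: it sits inside (C,(B,(M,J))).
Tracing O: it sits inside (O,F).
Tracing B: it sits inside (B,(M,J)).
The smallest clade enclosing all 3 is the whole tree (their MRCA is the root), so the answer is all 18 tips in alphabetical order.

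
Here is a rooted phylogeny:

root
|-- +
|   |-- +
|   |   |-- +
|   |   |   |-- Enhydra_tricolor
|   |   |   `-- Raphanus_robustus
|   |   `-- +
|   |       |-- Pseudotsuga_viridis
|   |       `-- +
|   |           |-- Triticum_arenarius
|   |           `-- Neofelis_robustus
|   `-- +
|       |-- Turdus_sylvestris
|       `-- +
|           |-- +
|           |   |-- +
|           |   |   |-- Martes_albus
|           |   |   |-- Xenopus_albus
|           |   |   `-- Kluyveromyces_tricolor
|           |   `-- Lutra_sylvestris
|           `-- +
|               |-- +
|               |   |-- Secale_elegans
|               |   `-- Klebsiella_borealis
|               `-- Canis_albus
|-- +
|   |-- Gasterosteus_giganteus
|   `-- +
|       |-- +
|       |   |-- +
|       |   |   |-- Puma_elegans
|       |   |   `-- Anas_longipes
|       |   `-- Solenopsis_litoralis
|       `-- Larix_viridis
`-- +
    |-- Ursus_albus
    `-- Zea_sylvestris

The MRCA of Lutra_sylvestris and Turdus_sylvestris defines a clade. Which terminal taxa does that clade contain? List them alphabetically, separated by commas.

Canis_albus, Klebsiella_borealis, Kluyveromyces_tricolor, Lutra_sylvestris, Martes_albus, Secale_elegans, Turdus_sylvestris, Xenopus_albus

Tracing Lutra_sylvestris: it sits inside ((Martes_albus,Xenopus_albus,Kluyveromyces_tricolor),Lutra_sylvestris).
Tracing Turdus_sylvestris: it sits inside (Turdus_sylvestris,(((Martes_albus,Xenopus_albus,Kluyveromyces_tricolor),Lutra_sylvestris),((Secale_elegans,Klebsiella_borealis),Canis_albus))).
The smallest clade enclosing both is (Turdus_sylvestris,(((Martes_albus,Xenopus_albus,Kluyveromyces_tricolor),Lutra_sylvestris),((Secale_elegans,Klebsiella_borealis),Canis_albus))); the answer is its 8 terminal taxa in alphabetical order.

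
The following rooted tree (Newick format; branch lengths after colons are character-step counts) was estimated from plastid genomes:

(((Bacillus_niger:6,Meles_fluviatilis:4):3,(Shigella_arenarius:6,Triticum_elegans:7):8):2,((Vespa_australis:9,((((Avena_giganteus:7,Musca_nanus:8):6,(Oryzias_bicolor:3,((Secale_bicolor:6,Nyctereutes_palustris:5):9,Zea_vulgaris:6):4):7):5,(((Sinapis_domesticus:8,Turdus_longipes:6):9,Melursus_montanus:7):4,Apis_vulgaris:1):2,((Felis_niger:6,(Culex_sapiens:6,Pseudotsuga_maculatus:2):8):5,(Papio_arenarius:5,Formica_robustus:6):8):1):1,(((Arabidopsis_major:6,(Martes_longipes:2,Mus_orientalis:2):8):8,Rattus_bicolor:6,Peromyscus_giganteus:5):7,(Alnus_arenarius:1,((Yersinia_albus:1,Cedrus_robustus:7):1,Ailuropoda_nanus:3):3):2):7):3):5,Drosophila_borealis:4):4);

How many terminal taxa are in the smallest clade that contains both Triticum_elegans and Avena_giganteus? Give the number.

30

The MRCA of Triticum_elegans and Avena_giganteus is the root, so the clade is the entire tree.
That clade contains 30 terminal taxa: Ailuropoda_nanus, Alnus_arenarius, Apis_vulgaris, Arabidopsis_major, Avena_giganteus, Bacillus_niger, Cedrus_robustus, Culex_sapiens, Drosophila_borealis, Felis_niger, Formica_robustus, Martes_longipes, Meles_fluviatilis, Melursus_montanus, Mus_orientalis, Musca_nanus, Nyctereutes_palustris, Oryzias_bicolor, Papio_arenarius, Peromyscus_giganteus, Pseudotsuga_maculatus, Rattus_bicolor, Secale_bicolor, Shigella_arenarius, Sinapis_domesticus, Triticum_elegans, Turdus_longipes, Vespa_australis, Yersinia_albus, Zea_vulgaris.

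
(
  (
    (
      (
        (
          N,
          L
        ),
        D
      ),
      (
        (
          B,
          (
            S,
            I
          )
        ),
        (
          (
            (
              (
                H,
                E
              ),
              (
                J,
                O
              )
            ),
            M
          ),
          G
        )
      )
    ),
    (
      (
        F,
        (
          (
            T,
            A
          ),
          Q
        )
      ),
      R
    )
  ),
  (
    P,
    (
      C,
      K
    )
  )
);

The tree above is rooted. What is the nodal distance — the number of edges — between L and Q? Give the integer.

8

The MRCA of L and Q is the node subtending ((((N,L),D),((B,(S,I)),((((H,E),(J,O)),M),G))),((F,((T,A),Q)),R)).
From L up to that node: 4 branches. From Q up to the same node: 4 branches. Total: 4 + 4 = 8.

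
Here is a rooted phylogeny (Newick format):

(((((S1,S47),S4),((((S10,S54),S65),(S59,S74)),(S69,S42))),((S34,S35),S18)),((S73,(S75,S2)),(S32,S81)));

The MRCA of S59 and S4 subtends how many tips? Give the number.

The MRCA of S59 and S4 is the node subtending (((S1,S47),S4),((((S10,S54),S65),(S59,S74)),(S69,S42))).
That clade contains 10 terminal taxa: S1, S10, S4, S42, S47, S54, S59, S65, S69, S74.

10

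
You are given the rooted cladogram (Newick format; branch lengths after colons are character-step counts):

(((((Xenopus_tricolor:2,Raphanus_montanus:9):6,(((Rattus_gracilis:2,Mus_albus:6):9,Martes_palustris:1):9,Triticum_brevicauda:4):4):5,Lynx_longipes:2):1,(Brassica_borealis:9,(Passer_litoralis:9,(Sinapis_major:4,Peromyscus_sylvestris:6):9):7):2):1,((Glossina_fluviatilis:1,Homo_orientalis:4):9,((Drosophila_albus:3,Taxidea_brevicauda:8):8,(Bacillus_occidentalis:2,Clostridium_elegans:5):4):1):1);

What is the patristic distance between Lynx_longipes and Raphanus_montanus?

The path runs Lynx_longipes → … → MRCA → … → Raphanus_montanus; the MRCA is the node subtending (((Xenopus_tricolor,Raphanus_montanus),(((Rattus_gracilis,Mus_albus),Martes_palustris),Triticum_brevicauda)),Lynx_longipes).
Branch lengths along that path: 2 + 5 + 6 + 9 = 22.

22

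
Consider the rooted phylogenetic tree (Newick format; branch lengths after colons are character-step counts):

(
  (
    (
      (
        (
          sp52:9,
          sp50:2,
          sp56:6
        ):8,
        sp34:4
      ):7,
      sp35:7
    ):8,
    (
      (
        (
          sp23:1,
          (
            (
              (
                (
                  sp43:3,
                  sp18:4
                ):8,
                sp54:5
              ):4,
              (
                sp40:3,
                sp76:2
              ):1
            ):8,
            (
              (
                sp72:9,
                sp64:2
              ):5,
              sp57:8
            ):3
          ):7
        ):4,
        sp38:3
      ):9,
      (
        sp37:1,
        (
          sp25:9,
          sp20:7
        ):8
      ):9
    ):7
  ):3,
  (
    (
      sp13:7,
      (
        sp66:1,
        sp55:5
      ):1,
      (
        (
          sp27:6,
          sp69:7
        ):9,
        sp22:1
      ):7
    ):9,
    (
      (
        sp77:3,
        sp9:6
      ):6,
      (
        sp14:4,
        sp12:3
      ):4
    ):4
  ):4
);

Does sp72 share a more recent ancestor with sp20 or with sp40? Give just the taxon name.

The MRCA of sp72 and sp40 subtends ((((sp43,sp18),sp54),(sp40,sp76)),((sp72,sp64),sp57)) (8 taxa).
The MRCA of sp72 and sp20 subtends (((sp23,((((sp43,sp18),sp54),(sp40,sp76)),((sp72,sp64),sp57))),sp38),(sp37,(sp25,sp20))) (13 taxa).
The first is nested inside the second, so sp72 shares a more recent common ancestor with sp40.

sp40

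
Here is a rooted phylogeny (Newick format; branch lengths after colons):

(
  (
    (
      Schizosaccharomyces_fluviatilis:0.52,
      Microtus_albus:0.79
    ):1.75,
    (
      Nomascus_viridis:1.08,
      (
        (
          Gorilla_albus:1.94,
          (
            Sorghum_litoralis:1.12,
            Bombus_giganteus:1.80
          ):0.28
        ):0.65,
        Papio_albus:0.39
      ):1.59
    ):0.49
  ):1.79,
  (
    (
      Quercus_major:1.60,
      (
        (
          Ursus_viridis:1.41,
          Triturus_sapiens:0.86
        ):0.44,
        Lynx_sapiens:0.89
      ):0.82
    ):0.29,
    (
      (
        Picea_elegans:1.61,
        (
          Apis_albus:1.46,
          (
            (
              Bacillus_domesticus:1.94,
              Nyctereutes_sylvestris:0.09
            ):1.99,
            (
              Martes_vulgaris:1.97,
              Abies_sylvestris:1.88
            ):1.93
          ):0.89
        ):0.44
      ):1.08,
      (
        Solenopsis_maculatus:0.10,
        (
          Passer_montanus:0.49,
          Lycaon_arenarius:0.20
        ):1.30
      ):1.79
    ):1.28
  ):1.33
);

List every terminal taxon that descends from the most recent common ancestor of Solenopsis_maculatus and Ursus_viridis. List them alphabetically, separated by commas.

Tracing Solenopsis_maculatus: it sits inside (Solenopsis_maculatus,(Passer_montanus,Lycaon_arenarius)).
Tracing Ursus_viridis: it sits inside (Ursus_viridis,Triturus_sapiens).
The smallest clade enclosing both is ((Quercus_major,((Ursus_viridis,Triturus_sapiens),Lynx_sapiens)),((Picea_elegans,(Apis_albus,((Bacillus_domesticus,Nyctereutes_sylvestris),(Martes_vulgaris,Abies_sylvestris)))),(Solenopsis_maculatus,(Passer_montanus,Lycaon_arenarius)))); the answer is its 13 terminal taxa in alphabetical order.

Abies_sylvestris, Apis_albus, Bacillus_domesticus, Lycaon_arenarius, Lynx_sapiens, Martes_vulgaris, Nyctereutes_sylvestris, Passer_montanus, Picea_elegans, Quercus_major, Solenopsis_maculatus, Triturus_sapiens, Ursus_viridis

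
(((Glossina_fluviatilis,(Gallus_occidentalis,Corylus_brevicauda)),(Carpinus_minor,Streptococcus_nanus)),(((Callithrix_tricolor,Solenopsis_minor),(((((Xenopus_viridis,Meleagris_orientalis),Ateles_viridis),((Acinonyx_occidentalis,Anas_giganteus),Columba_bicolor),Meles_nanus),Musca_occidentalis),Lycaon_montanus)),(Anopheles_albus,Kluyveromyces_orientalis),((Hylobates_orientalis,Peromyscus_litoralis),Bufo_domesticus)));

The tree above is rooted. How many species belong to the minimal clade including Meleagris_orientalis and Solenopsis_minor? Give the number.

11

The MRCA of Meleagris_orientalis and Solenopsis_minor is the node subtending ((Callithrix_tricolor,Solenopsis_minor),(((((Xenopus_viridis,Meleagris_orientalis),Ateles_viridis),((Acinonyx_occidentalis,Anas_giganteus),Columba_bicolor),Meles_nanus),Musca_occidentalis),Lycaon_montanus)).
That clade contains 11 terminal taxa: Acinonyx_occidentalis, Anas_giganteus, Ateles_viridis, Callithrix_tricolor, Columba_bicolor, Lycaon_montanus, Meleagris_orientalis, Meles_nanus, Musca_occidentalis, Solenopsis_minor, Xenopus_viridis.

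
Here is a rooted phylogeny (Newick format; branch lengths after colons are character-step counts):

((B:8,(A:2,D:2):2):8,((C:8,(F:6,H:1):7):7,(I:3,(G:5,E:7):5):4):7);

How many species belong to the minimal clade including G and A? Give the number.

9

The MRCA of G and A is the root, so the clade is the entire tree.
That clade contains 9 terminal taxa: A, B, C, D, E, F, G, H, I.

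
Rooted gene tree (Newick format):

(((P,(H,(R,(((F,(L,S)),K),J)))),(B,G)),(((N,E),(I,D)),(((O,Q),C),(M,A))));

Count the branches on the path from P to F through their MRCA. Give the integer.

7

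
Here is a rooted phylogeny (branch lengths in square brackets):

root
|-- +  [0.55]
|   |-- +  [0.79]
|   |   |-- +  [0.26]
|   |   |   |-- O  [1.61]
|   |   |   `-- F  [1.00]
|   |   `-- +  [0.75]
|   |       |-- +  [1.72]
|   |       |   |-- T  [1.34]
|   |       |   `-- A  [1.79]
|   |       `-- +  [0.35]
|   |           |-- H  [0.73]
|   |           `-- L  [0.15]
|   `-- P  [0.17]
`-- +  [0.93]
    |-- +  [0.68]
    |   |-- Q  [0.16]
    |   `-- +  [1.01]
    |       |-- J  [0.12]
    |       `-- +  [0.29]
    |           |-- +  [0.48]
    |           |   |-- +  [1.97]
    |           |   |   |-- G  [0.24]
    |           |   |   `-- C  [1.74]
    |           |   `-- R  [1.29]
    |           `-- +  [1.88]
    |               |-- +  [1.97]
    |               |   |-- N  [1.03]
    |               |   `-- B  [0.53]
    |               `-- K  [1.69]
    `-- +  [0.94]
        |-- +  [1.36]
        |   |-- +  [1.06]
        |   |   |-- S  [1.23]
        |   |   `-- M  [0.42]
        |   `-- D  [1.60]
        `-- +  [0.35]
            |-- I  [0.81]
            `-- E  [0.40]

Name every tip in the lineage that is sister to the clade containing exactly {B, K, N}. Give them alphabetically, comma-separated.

The clade containing exactly {B, K, N} attaches to the tree at the node subtending (((G,C),R),((N,B),K)).
The other lineage descending from that same node — the sister group — is ((G,C),R); its 3 tips in alphabetical order are the answer.

C, G, R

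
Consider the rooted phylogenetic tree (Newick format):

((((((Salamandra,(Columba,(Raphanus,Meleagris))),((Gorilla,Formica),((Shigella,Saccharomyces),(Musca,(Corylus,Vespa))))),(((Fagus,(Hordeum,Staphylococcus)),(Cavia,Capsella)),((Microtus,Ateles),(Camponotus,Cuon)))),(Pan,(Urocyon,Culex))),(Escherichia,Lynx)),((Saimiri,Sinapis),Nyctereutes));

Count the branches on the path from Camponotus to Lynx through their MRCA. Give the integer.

The MRCA of Camponotus and Lynx is the node subtending (((((Salamandra,(Columba,(Raphanus,Meleagris))),((Gorilla,Formica),((Shigella,Saccharomyces),(Musca,(Corylus,Vespa))))),(((Fagus,(Hordeum,Staphylococcus)),(Cavia,Capsella)),((Microtus,Ateles),(Camponotus,Cuon)))),(Pan,(Urocyon,Culex))),(Escherichia,Lynx)).
From Camponotus up to that node: 6 branches. From Lynx up to the same node: 2 branches. Total: 6 + 2 = 8.

8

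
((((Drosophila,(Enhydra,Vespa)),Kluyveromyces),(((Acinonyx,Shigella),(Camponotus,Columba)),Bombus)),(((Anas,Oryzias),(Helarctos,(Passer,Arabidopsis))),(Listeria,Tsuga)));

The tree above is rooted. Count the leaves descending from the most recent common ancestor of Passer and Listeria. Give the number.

7

The MRCA of Passer and Listeria is the node subtending (((Anas,Oryzias),(Helarctos,(Passer,Arabidopsis))),(Listeria,Tsuga)).
That clade contains 7 terminal taxa: Anas, Arabidopsis, Helarctos, Listeria, Oryzias, Passer, Tsuga.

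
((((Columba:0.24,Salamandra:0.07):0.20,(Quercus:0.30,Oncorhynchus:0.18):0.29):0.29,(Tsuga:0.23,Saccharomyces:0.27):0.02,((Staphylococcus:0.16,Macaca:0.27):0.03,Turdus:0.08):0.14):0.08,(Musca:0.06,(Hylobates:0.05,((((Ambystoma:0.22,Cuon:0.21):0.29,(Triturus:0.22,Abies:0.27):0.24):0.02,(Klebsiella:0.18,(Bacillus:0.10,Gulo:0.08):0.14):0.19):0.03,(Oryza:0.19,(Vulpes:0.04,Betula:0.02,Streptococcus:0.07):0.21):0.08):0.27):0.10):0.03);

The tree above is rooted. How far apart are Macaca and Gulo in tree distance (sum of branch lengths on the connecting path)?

1.36

The path runs Macaca → … → MRCA → … → Gulo; the MRCA is the root of the tree.
Branch lengths along that path: 0.27 + 0.03 + 0.14 + 0.08 + 0.03 + 0.10 + 0.27 + 0.03 + 0.19 + 0.14 + 0.08 = 1.36.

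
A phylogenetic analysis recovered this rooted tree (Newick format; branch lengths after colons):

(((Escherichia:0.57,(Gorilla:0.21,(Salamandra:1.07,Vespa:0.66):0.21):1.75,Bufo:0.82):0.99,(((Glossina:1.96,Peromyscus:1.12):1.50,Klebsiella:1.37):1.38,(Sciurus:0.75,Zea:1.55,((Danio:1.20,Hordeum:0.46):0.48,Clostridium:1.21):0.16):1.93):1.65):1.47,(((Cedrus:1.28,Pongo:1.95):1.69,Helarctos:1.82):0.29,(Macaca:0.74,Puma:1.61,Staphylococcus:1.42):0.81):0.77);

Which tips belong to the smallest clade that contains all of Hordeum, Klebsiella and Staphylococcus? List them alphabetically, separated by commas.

Tracing Hordeum: it sits inside (Danio,Hordeum).
Tracing Klebsiella: it sits inside ((Glossina,Peromyscus),Klebsiella).
Tracing Staphylococcus: it sits inside (Macaca,Puma,Staphylococcus).
The smallest clade enclosing all 3 is the whole tree (their MRCA is the root), so the answer is all 19 tips in alphabetical order.

Bufo, Cedrus, Clostridium, Danio, Escherichia, Glossina, Gorilla, Helarctos, Hordeum, Klebsiella, Macaca, Peromyscus, Pongo, Puma, Salamandra, Sciurus, Staphylococcus, Vespa, Zea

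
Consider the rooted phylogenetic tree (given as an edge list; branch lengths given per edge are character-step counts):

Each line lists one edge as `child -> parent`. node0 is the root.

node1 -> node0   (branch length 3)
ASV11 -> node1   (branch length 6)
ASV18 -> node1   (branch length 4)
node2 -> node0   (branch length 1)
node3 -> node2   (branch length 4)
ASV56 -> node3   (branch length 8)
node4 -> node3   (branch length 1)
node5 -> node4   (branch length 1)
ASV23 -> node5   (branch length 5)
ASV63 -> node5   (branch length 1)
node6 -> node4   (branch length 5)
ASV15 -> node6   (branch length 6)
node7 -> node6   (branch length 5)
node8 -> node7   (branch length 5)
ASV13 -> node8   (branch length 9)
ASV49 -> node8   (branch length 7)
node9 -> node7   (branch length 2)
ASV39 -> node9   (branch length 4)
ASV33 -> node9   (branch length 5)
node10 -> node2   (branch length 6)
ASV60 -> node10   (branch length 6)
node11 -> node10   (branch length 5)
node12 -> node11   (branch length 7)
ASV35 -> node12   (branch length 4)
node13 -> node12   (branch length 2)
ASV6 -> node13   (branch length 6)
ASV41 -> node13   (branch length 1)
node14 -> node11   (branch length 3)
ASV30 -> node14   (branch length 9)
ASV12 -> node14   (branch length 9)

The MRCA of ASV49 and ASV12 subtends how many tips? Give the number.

The MRCA of ASV49 and ASV12 is the node subtending ((ASV56,((ASV23,ASV63),(ASV15,((ASV13,ASV49),(ASV39,ASV33))))),(ASV60,((ASV35,(ASV6,ASV41)),(ASV30,ASV12)))).
That clade contains 14 terminal taxa: ASV12, ASV13, ASV15, ASV23, ASV30, ASV33, ASV35, ASV39, ASV41, ASV49, ASV56, ASV6, ASV60, ASV63.

14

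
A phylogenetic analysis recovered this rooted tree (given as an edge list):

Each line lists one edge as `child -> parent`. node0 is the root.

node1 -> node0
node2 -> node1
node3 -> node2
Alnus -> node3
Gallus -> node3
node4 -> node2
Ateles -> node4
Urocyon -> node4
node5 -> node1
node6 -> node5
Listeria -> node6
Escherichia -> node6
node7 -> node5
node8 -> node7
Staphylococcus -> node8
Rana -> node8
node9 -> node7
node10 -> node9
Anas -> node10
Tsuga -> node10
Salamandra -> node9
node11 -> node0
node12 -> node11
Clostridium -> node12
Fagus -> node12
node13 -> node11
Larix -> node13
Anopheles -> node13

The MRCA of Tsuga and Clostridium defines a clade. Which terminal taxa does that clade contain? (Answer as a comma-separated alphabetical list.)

Tracing Tsuga: it sits inside (Anas,Tsuga).
Tracing Clostridium: it sits inside (Clostridium,Fagus).
The smallest clade enclosing both is the whole tree (their MRCA is the root), so the answer is all 15 tips in alphabetical order.

Alnus, Anas, Anopheles, Ateles, Clostridium, Escherichia, Fagus, Gallus, Larix, Listeria, Rana, Salamandra, Staphylococcus, Tsuga, Urocyon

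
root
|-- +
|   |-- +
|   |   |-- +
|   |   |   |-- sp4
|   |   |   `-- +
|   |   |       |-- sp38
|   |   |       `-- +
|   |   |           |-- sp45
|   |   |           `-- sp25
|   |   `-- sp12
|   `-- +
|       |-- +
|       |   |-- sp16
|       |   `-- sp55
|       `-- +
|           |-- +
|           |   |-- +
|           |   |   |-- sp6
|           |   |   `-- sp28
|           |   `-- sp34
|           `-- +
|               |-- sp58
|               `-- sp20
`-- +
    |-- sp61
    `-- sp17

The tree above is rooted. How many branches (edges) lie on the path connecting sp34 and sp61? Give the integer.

7

The MRCA of sp34 and sp61 is the root of the tree.
From sp34 up to that node: 5 branches. From sp61 up to the same node: 2 branches. Total: 5 + 2 = 7.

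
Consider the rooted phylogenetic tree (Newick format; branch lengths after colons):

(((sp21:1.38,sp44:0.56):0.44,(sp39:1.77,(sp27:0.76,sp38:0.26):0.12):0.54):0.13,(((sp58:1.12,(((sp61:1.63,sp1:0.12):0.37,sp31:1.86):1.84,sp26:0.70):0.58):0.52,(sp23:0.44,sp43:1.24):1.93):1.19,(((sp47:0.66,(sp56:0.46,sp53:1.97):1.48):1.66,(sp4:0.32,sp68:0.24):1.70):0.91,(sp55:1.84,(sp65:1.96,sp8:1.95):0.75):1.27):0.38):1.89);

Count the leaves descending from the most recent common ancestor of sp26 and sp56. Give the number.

15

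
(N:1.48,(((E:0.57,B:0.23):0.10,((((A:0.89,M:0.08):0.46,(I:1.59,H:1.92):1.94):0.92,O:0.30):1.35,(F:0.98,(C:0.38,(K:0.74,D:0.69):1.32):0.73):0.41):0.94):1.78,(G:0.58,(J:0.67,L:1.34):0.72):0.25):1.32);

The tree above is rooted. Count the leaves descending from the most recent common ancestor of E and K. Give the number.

11

The MRCA of E and K is the node subtending ((E,B),((((A,M),(I,H)),O),(F,(C,(K,D))))).
That clade contains 11 terminal taxa: A, B, C, D, E, F, H, I, K, M, O.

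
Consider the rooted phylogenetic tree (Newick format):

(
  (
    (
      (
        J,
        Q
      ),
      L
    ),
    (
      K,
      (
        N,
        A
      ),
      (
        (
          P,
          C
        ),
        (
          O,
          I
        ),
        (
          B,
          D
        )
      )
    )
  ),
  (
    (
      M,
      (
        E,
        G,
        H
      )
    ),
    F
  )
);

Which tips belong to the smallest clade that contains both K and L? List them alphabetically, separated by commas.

A, B, C, D, I, J, K, L, N, O, P, Q

Tracing K: it sits inside (K,(N,A),((P,C),(O,I),(B,D))).
Tracing L: it sits inside ((J,Q),L).
The smallest clade enclosing both is (((J,Q),L),(K,(N,A),((P,C),(O,I),(B,D)))); the answer is its 12 terminal taxa in alphabetical order.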